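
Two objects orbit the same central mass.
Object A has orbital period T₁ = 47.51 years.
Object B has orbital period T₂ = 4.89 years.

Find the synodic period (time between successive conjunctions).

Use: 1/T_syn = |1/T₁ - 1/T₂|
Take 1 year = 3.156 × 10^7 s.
T₁ = 47.51 years = 1.49942 × 10^9 s
T₂ = 4.89 years = 1.54328 × 10^8 s
1/T₁ = 6.66927 × 10^-10 s⁻¹
1/T₂ = 6.47969 × 10^-9 s⁻¹
|1/T₁ − 1/T₂| = 5.81276 × 10^-9 s⁻¹
T_syn = 1 / |1/T₁ − 1/T₂| = 1.72035 × 10^8 s ≈ 5.451 years

Final answer: T_syn = 5.451 years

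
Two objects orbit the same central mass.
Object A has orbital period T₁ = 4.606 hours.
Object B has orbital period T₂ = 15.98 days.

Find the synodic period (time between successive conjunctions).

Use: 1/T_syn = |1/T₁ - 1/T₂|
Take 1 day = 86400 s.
T₁ = 4.606 hours = 16581.6 s
T₂ = 15.98 days = 1.38067 × 10^6 s
1/T₁ = 6.03078 × 10^-5 s⁻¹
1/T₂ = 7.24285 × 10^-7 s⁻¹
|1/T₁ − 1/T₂| = 5.95835 × 10^-5 s⁻¹
T_syn = 1 / |1/T₁ − 1/T₂| = 16783.2 s ≈ 4.662 hours

Final answer: T_syn = 4.662 hours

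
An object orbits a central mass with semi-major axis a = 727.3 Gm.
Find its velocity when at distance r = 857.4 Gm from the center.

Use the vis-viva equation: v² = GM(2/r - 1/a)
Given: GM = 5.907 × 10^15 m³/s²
a = 727.3 Gm = 7.273 × 10^11 m
r = 857.4 Gm = 8.574 × 10^11 m
GM = 5.907 × 10^15 m³/s²
2/r − 1/a = 2.33263 × 10^-12 − 1.37495 × 10^-12 = 9.57685 × 10^-13 m⁻¹
v² = GM (2/r − 1/a) = 5657.05 m²/s²
v = 75.2133 m/s ≈ 75.21 m/s

Final answer: 75.21 m/s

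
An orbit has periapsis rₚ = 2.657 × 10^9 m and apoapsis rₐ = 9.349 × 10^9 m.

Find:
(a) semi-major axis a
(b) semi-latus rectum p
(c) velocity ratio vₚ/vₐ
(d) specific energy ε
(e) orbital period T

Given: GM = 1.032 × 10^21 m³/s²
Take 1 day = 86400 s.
rₚ = 2.657 × 10^9 m
rₐ = 9.349 × 10^9 m
GM = 1.032 × 10^21 m³/s²
a = (rₚ + rₐ)/2 = 6.003 × 10^9 m
e = (rₐ − rₚ)/(rₐ + rₚ) = (6.692 × 10^9) / (1.2006 × 10^10) = 0.557388
(a) a = 6.003 × 10^9 m ≈ 6.003 × 10^9 m
(b) 1 − e² = 0.689319;  p = a(1 − e²) = 6.003 × 10^9 × 0.689319 = 4.13798 × 10^9 m ≈ 4.138 × 10^9 m
(c) vₚ/vₐ = rₐ/rₚ (angular momentum) = (9.349 × 10^9) / (2.657 × 10^9) = 3.51863 ≈ 3.519
(d) 2a = 1.2006 × 10^10 m;  ε = −GM/(2a) = -8.5957 × 10^10 J/kg ≈ -85.96 GJ/kg
(e) a³ = 2.16324 × 10^29 m³;  T = 2π √(a³/GM) = 2π × 14478.1 s = 90968.8 s ≈ 1.053 days

Final answer:
(a) semi-major axis a = 6.003 × 10^9 m
(b) semi-latus rectum p = 4.138 × 10^9 m
(c) velocity ratio vₚ/vₐ = 3.519
(d) specific energy ε = -85.96 GJ/kg
(e) orbital period T = 1.053 days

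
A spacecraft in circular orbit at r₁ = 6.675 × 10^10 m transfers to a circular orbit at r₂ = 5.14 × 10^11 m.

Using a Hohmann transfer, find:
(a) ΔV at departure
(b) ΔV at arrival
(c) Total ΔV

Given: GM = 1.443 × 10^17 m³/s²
r₁ = 6.675 × 10^10 m
r₂ = 5.14 × 10^11 m
GM = 1.443 × 10^17 m³/s²
Transfer ellipse: a_t = (r₁ + r₂)/2 = 2.90375 × 10^11 m
Circular speed at r₁: v₁ = √(GM/r₁) = 1470.31 m/s
Transfer speed at r₁ (periapsis): v₁ₜ = √(GM(2/r₁ − 1/a_t)) = 1956.18 m/s
(a) ΔV₁ = v₁ₜ − v₁ = 485.878 m/s ≈ 485.9 m/s
Circular speed at r₂: v₂ = √(GM/r₂) = 529.848 m/s
Transfer speed at r₂ (apoapsis): v₂ₜ = √(GM(2/r₂ − 1/a_t)) = 254.037 m/s
(b) ΔV₂ = v₂ − v₂ₜ = 275.811 m/s ≈ 275.8 m/s
(c) ΔV_total = ΔV₁ + ΔV₂ = 761.689 m/s ≈ 761.7 m/s

Final answer:
(a) ΔV₁ = 485.9 m/s
(b) ΔV₂ = 275.8 m/s
(c) ΔV_total = 761.7 m/s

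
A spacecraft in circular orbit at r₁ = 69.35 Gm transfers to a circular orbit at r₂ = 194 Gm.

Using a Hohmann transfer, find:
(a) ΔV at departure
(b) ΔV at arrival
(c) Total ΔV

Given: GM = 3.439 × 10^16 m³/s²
r₁ = 69.35 Gm = 6.935 × 10^10 m
r₂ = 194 Gm = 1.94 × 10^11 m
GM = 3.439 × 10^16 m³/s²
Transfer ellipse: a_t = (r₁ + r₂)/2 = 1.31675 × 10^11 m
Circular speed at r₁: v₁ = √(GM/r₁) = 704.195 m/s
Transfer speed at r₁ (periapsis): v₁ₜ = √(GM(2/r₁ − 1/a_t)) = 854.756 m/s
(a) ΔV₁ = v₁ₜ − v₁ = 150.561 m/s ≈ 150.6 m/s
Circular speed at r₂: v₂ = √(GM/r₂) = 421.032 m/s
Transfer speed at r₂ (apoapsis): v₂ₜ = √(GM(2/r₂ − 1/a_t)) = 305.553 m/s
(b) ΔV₂ = v₂ − v₂ₜ = 115.479 m/s ≈ 115.5 m/s
(c) ΔV_total = ΔV₁ + ΔV₂ = 266.04 m/s ≈ 266 m/s

Final answer:
(a) ΔV₁ = 150.6 m/s
(b) ΔV₂ = 115.5 m/s
(c) ΔV_total = 266 m/s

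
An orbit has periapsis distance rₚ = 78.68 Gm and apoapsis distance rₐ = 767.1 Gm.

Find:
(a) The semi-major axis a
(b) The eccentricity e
rₚ = 78.68 Gm = 7.868 × 10^10 m
rₐ = 767.1 Gm = 7.671 × 10^11 m
(a) a = (rₚ + rₐ)/2 = 4.2289 × 10^11 m ≈ 422.9 Gm
(b) e = (rₐ − rₚ)/(rₐ + rₚ) = (6.8842 × 10^11) / (8.4578 × 10^11) = 0.813947

Final answer:
(a) a = 422.9 Gm
(b) e = 0.8139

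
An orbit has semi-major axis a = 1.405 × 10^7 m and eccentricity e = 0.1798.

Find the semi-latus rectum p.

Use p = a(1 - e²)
a = 1.405 × 10^7 m
e = 0.1798,  e² = 0.032328,  1 − e² = 0.967672
p = a(1 − e²) = 1.405 × 10^7 m × 0.967672 = 1.35958 × 10^7 m ≈ 1.36 × 10^7 m

Final answer: p = 1.36 × 10^7 m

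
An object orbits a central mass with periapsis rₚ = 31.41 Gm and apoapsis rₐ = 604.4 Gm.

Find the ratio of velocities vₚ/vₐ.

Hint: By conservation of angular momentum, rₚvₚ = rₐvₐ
rₚ = 31.41 Gm = 3.141 × 10^10 m
rₐ = 604.4 Gm = 6.044 × 10^11 m
rₚvₚ = rₐvₐ  ⇒  vₚ/vₐ = rₐ/rₚ
vₚ/vₐ = (6.044 × 10^11) / (3.141 × 10^10) = 19.2423

Final answer: vₚ/vₐ = 19.24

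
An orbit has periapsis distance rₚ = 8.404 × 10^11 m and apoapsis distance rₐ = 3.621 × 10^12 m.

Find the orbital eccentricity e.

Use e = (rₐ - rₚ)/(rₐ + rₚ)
rₚ = 8.404 × 10^11 m
rₐ = 3.621 × 10^12 m
rₐ − rₚ = 2.7806 × 10^12 m
rₐ + rₚ = 4.4614 × 10^12 m
e = (rₐ − rₚ)/(rₐ + rₚ) = 0.623257

Final answer: e = 0.6233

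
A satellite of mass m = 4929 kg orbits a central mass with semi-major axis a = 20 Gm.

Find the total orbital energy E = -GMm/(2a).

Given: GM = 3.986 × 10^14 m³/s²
a = 20 Gm = 2 × 10^10 m
GM = 3.986 × 10^14 m³/s²
2a = 4 × 10^10 m
GMm = 3.986 × 10^14 × 4929 = 1.9647 × 10^18 m³·kg/s²
E = −GMm/(2a) = -4.91175 × 10^7 J ≈ -49.12 MJ

Final answer: -49.12 MJ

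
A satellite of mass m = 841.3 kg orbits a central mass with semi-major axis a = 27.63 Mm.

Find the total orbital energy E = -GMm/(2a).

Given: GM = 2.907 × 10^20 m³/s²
a = 27.63 Mm = 2.763 × 10^7 m
GM = 2.907 × 10^20 m³/s²
2a = 5.526 × 10^7 m
GMm = 2.907 × 10^20 × 841.3 = 2.44566 × 10^23 m³·kg/s²
E = −GMm/(2a) = -4.42573 × 10^15 J ≈ -4.426 PJ

Final answer: -4.426 PJ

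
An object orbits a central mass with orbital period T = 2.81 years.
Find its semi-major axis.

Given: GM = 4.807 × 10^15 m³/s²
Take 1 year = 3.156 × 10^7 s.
T = 2.81 years = 8.86836 × 10^7 s
GM = 4.807 × 10^15 m³/s²
Kepler's third law: a³ = GM T² / (4π²)
T² = 7.86478 × 10^15 s²
a³ = (4.807 × 10^15) × (7.86478 × 10^15) / (4π²) = 9.57637 × 10^29 m³
a = (a³)^(1/3) = 9.85675 × 10^9 m ≈ 9.857 × 10^9 m

Final answer: 9.857 × 10^9 m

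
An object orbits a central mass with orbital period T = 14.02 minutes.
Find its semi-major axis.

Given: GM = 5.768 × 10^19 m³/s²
T = 14.02 minutes = 841.2 s
GM = 5.768 × 10^19 m³/s²
Kepler's third law: a³ = GM T² / (4π²)
T² = 707617 s²
a³ = (5.768 × 10^19) × 707617 / (4π²) = 1.03387 × 10^24 m³
a = (a³)^(1/3) = 1.01116 × 10^8 m ≈ 101.1 Mm

Final answer: 101.1 Mm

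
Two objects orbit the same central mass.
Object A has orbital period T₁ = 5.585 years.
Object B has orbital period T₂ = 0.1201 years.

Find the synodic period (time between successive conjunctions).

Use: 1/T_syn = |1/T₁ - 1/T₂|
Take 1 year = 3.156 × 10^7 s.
T₁ = 5.585 years = 1.76263 × 10^8 s
T₂ = 0.1201 years = 3.79036 × 10^6 s
1/T₁ = 5.67335 × 10^-9 s⁻¹
1/T₂ = 2.63827 × 10^-7 s⁻¹
|1/T₁ − 1/T₂| = 2.58154 × 10^-7 s⁻¹
T_syn = 1 / |1/T₁ − 1/T₂| = 3.87366 × 10^6 s ≈ 0.1227 years

Final answer: T_syn = 0.1227 years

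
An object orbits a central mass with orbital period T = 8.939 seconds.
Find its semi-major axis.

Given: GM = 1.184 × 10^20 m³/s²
T = 8.939 seconds
GM = 1.184 × 10^20 m³/s²
Kepler's third law: a³ = GM T² / (4π²)
T² = 79.9057 s²
a³ = (1.184 × 10^20) × 79.9057 / (4π²) = 2.39646 × 10^20 m³
a = (a³)^(1/3) = 6.21141 × 10^6 m ≈ 6.211 Mm

Final answer: 6.211 Mm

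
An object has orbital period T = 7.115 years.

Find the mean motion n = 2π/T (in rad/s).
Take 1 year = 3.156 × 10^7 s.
T = 7.115 years = 2.24549 × 10^8 s
n = 2π / (2.24549 × 10^8 s) = 2.79813 × 10^-8 rad/s ≈ 2.798 × 10^-8 rad/s

Final answer: n = 2.798 × 10^-8 rad/s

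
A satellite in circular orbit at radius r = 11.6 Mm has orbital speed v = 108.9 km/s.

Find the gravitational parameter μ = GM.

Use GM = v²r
r = 11.6 Mm = 1.16 × 10^7 m
v = 108.9 km/s = 108900 m/s
v² = 1.18592 × 10^10 m²/s²
GM = v²r = 1.18592 × 10^10 × 1.16 × 10^7 = 1.37567 × 10^17 m³/s²
GM ≈ 1.376 × 10^17 m³/s²

Final answer: GM = 1.376 × 10^17 m³/s²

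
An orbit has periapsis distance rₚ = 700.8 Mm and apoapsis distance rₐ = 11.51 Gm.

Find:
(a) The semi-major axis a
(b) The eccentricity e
rₚ = 700.8 Mm = 7.008 × 10^8 m
rₐ = 11.51 Gm = 1.151 × 10^10 m
(a) a = (rₚ + rₐ)/2 = 6.1054 × 10^9 m ≈ 6.105 Gm
(b) e = (rₐ − rₚ)/(rₐ + rₚ) = (1.08092 × 10^10) / (1.22108 × 10^10) = 0.885216

Final answer:
(a) a = 6.105 Gm
(b) e = 0.8852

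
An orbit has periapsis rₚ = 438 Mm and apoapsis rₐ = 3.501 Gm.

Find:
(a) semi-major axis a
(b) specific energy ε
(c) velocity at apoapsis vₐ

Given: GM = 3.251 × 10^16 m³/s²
rₚ = 438 Mm = 4.38 × 10^8 m
rₐ = 3.501 Gm = 3.501 × 10^9 m
GM = 3.251 × 10^16 m³/s²
a = (rₚ + rₐ)/2 = 1.9695 × 10^9 m
e = (rₐ − rₚ)/(rₐ + rₚ) = (3.063 × 10^9) / (3.939 × 10^9) = 0.777609
(a) a = 1.9695 × 10^9 m ≈ 1.97 Gm
(b) 2a = 3.939 × 10^9 m;  ε = −GM/(2a) = -8.25336 × 10^6 J/kg ≈ -8.253 MJ/kg
(c) vₐ² = GM (2/rₐ − 1/a) = 3.251 × 10^16 × (5.71265 × 10^-10 − 5.07743 × 10^-10) = 2.06511 × 10^6 m²/s²;  vₐ = 1437.05 m/s ≈ 1.437 km/s

Final answer:
(a) semi-major axis a = 1.97 Gm
(b) specific energy ε = -8.253 MJ/kg
(c) velocity at apoapsis vₐ = 1.437 km/s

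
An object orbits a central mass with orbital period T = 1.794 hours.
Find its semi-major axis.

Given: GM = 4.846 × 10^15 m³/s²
T = 1.794 hours = 6458.4 s
GM = 4.846 × 10^15 m³/s²
Kepler's third law: a³ = GM T² / (4π²)
T² = 4.17109 × 10^7 s²
a³ = (4.846 × 10^15) × (4.17109 × 10^7) / (4π²) = 5.12004 × 10^21 m³
a = (a³)^(1/3) = 1.72355 × 10^7 m ≈ 17.24 Mm

Final answer: 17.24 Mm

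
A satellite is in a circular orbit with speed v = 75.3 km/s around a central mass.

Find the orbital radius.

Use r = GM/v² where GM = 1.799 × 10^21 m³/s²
v = 75.3 km/s = 75300 m/s
GM = 1.799 × 10^21 m³/s²
v² = 5.67009 × 10^9 m²/s²
r = GM/v² = (1.799 × 10^21) / (5.67009 × 10^9) = 3.17279 × 10^11 m ≈ 317.3 Gm

Final answer: 317.3 Gm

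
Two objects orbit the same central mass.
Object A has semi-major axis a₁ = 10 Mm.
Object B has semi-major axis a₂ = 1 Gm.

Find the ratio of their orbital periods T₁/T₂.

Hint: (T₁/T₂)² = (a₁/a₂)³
a₁ = 10 Mm = 1 × 10^7 m
a₂ = 1 Gm = 1 × 10^9 m
a₁/a₂ = 0.01
T₁/T₂ = (a₁/a₂)^(3/2) = (0.01)^1.5 = 0.001

Final answer: T₁/T₂ = 0.001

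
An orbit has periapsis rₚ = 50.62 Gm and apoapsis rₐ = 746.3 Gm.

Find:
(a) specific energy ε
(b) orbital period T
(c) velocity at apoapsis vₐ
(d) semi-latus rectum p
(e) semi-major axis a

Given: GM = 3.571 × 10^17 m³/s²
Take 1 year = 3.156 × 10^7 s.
rₚ = 50.62 Gm = 5.062 × 10^10 m
rₐ = 746.3 Gm = 7.463 × 10^11 m
GM = 3.571 × 10^17 m³/s²
a = (rₚ + rₐ)/2 = 3.9846 × 10^11 m
e = (rₐ − rₚ)/(rₐ + rₚ) = (6.9568 × 10^11) / (7.9692 × 10^11) = 0.872961
(a) 2a = 7.9692 × 10^11 m;  ε = −GM/(2a) = -448100 J/kg ≈ -448.1 kJ/kg
(b) a³ = 6.32636 × 10^34 m³;  T = 2π √(a³/GM) = 2π × 4.20903 × 10^8 s = 2.64461 × 10^9 s ≈ 83.8 years
(c) vₐ² = GM (2/rₐ − 1/a) = 3.571 × 10^17 × (2.67989 × 10^-12 − 2.50966 × 10^-12) = 60787.4 m²/s²;  vₐ = 246.551 m/s ≈ 246.6 m/s
(d) 1 − e² = 0.237939;  p = a(1 − e²) = 3.9846 × 10^11 × 0.237939 = 9.48093 × 10^10 m ≈ 94.81 Gm
(e) a = 3.9846 × 10^11 m ≈ 398.5 Gm

Final answer:
(a) specific energy ε = -448.1 kJ/kg
(b) orbital period T = 83.8 years
(c) velocity at apoapsis vₐ = 246.6 m/s
(d) semi-latus rectum p = 94.81 Gm
(e) semi-major axis a = 398.5 Gm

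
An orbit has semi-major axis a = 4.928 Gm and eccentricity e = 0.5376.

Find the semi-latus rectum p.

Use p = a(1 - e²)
a = 4.928 Gm = 4.928 × 10^9 m
e = 0.5376,  e² = 0.289014,  1 − e² = 0.710986
p = a(1 − e²) = 4.928 × 10^9 m × 0.710986 = 3.50374 × 10^9 m ≈ 3.504 Gm

Final answer: p = 3.504 Gm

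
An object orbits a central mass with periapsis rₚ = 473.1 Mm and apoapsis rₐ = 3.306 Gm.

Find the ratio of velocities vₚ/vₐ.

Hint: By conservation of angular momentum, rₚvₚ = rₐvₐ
rₚ = 473.1 Mm = 4.731 × 10^8 m
rₐ = 3.306 Gm = 3.306 × 10^9 m
rₚvₚ = rₐvₐ  ⇒  vₚ/vₐ = rₐ/rₚ
vₚ/vₐ = (3.306 × 10^9) / (4.731 × 10^8) = 6.98795

Final answer: vₚ/vₐ = 6.988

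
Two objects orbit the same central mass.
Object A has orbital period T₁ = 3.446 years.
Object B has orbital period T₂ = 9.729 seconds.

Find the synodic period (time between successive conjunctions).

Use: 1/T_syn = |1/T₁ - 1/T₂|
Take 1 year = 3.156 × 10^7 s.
T₁ = 3.446 years = 1.08756 × 10^8 s
T₂ = 9.729 seconds
1/T₁ = 9.19492 × 10^-9 s⁻¹
1/T₂ = 0.102785 s⁻¹
|1/T₁ − 1/T₂| = 0.102785 s⁻¹
T_syn = 1 / |1/T₁ − 1/T₂| = 9.729 s ≈ 9.729 seconds

Final answer: T_syn = 9.729 seconds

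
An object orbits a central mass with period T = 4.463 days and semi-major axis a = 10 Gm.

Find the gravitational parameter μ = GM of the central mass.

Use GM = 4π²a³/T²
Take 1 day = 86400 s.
T = 4.463 days = 385603 s
a = 10 Gm = 1 × 10^10 m
a³ = 1 × 10^30 m³
T² = 1.4869 × 10^11 s²
GM = 4π² × (1 × 10^30) / (1.4869 × 10^11) = 2.65509 × 10^20 m³/s²
GM ≈ 2.655 × 10^20 m³/s²

Final answer: GM = 2.655 × 10^20 m³/s²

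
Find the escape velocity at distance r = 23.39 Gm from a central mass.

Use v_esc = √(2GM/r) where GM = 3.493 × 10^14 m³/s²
r = 23.39 Gm = 2.339 × 10^10 m
GM = 3.493 × 10^14 m³/s²
2GM/r = 2 × (3.493 × 10^14) / (2.339 × 10^10) = 29867.5 m²/s²
v_esc = √(2GM/r) = 172.822 m/s ≈ 172.8 m/s

Final answer: 172.8 m/s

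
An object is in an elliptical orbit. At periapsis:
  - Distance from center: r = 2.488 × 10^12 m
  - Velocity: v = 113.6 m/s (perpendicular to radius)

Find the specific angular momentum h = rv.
r = 2.488 × 10^12 m
v = 113.6 m/s
h = rv = 2.488 × 10^12 × 113.6 = 2.82637 × 10^14 m²/s ≈ 2.826 × 10^14 m²/s

Final answer: h = 2.826 × 10^14 m²/s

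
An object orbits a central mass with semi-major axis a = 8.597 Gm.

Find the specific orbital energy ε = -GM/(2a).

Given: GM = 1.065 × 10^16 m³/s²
a = 8.597 Gm = 8.597 × 10^9 m
GM = 1.065 × 10^16 m³/s²
2a = 1.7194 × 10^10 m
ε = −GM/(2a) = -619402 J/kg ≈ -619.4 kJ/kg

Final answer: -619.4 kJ/kg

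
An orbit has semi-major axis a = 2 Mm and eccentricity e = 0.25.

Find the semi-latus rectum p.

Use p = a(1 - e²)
a = 2 Mm = 2 × 10^6 m
e = 0.25,  e² = 0.0625,  1 − e² = 0.9375
p = a(1 − e²) = 2 × 10^6 m × 0.9375 = 1.875 × 10^6 m ≈ 1.875 Mm

Final answer: p = 1.875 Mm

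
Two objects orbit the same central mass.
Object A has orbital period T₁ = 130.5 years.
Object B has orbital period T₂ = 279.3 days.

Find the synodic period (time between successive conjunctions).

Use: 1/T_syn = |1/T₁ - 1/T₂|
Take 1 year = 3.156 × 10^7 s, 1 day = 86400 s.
T₁ = 130.5 years = 4.11858 × 10^9 s
T₂ = 279.3 days = 2.41315 × 10^7 s
1/T₁ = 2.42802 × 10^-10 s⁻¹
1/T₂ = 4.14396 × 10^-8 s⁻¹
|1/T₁ − 1/T₂| = 4.11968 × 10^-8 s⁻¹
T_syn = 1 / |1/T₁ − 1/T₂| = 2.42737 × 10^7 s ≈ 280.9 days

Final answer: T_syn = 280.9 days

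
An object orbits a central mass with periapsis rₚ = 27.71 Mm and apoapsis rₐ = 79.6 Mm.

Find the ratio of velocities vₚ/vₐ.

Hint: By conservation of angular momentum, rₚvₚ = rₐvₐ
rₚ = 27.71 Mm = 2.771 × 10^7 m
rₐ = 79.6 Mm = 7.96 × 10^7 m
rₚvₚ = rₐvₐ  ⇒  vₚ/vₐ = rₐ/rₚ
vₚ/vₐ = (7.96 × 10^7) / (2.771 × 10^7) = 2.87261

Final answer: vₚ/vₐ = 2.873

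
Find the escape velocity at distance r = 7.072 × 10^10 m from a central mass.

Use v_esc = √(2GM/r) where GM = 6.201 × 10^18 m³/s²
r = 7.072 × 10^10 m
GM = 6.201 × 10^18 m³/s²
2GM/r = 2 × (6.201 × 10^18) / (7.072 × 10^10) = 1.75368 × 10^8 m²/s²
v_esc = √(2GM/r) = 13242.6 m/s ≈ 13.24 km/s

Final answer: 13.24 km/s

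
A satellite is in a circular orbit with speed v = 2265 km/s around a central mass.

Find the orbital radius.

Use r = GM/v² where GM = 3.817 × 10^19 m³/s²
v = 2265 km/s = 2.265 × 10^6 m/s
GM = 3.817 × 10^19 m³/s²
v² = 5.13022 × 10^12 m²/s²
r = GM/v² = (3.817 × 10^19) / (5.13022 × 10^12) = 7.44022 × 10^6 m ≈ 7.44 Mm

Final answer: 7.44 Mm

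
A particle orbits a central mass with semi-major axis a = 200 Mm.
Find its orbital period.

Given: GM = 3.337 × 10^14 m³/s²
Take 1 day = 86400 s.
a = 200 Mm = 2 × 10^8 m
GM = 3.337 × 10^14 m³/s²
a³ = 8 × 10^24 m³
T = 2π √(a³/GM) = 2π √((8 × 10^24) / (3.337 × 10^14)) = 2π × 154834 s
T = 972852 s ≈ 11.26 days

Final answer: 11.26 days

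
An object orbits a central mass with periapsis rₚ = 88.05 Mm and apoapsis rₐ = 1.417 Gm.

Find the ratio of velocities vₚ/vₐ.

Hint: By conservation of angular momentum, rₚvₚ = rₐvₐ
rₚ = 88.05 Mm = 8.805 × 10^7 m
rₐ = 1.417 Gm = 1.417 × 10^9 m
rₚvₚ = rₐvₐ  ⇒  vₚ/vₐ = rₐ/rₚ
vₚ/vₐ = (1.417 × 10^9) / (8.805 × 10^7) = 16.0931

Final answer: vₚ/vₐ = 16.09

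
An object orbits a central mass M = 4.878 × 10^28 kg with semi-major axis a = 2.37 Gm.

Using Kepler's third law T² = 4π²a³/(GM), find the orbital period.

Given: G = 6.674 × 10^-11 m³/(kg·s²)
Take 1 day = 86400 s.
M = 4.878 × 10^28 kg
GM = G × M = 6.674 × 10^-11 × 4.878 × 10^28 = 3.25558 × 10^18 m³/s²
a = 2.37 Gm = 2.37 × 10^9 m
a³ = 1.33121 × 10^28 m³
T = 2π √(a³/GM) = 2π √((1.33121 × 10^28) / (3.25558 × 10^18)) = 2π × 63945.3 s
T = 401780 s ≈ 4.65 days

Final answer: 4.65 days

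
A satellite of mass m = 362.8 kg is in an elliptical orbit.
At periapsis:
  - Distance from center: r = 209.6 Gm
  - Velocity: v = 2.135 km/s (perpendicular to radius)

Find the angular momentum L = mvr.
r = 209.6 Gm = 2.096 × 10^11 m
v = 2.135 km/s = 2135 m/s
vr = 2135 × 2.096 × 10^11 = 4.47496 × 10^14 m²/s
L = m × vr = 362.8 × 4.47496 × 10^14 = 1.62352 × 10^17 kg·m²/s ≈ 1.624 × 10^17 kg·m²/s

Final answer: L = 1.624 × 10^17 kg·m²/s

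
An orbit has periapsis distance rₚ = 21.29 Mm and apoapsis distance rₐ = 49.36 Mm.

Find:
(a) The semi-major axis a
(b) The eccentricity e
rₚ = 21.29 Mm = 2.129 × 10^7 m
rₐ = 49.36 Mm = 4.936 × 10^7 m
(a) a = (rₚ + rₐ)/2 = 3.5325 × 10^7 m ≈ 35.33 Mm
(b) e = (rₐ − rₚ)/(rₐ + rₚ) = (2.807 × 10^7) / (7.065 × 10^7) = 0.397311

Final answer:
(a) a = 35.33 Mm
(b) e = 0.3973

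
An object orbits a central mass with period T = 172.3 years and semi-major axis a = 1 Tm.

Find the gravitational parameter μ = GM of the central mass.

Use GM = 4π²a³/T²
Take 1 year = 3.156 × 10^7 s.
T = 172.3 years = 5.43779 × 10^9 s
a = 1 Tm = 1 × 10^12 m
a³ = 1 × 10^36 m³
T² = 2.95695 × 10^19 s²
GM = 4π² × (1 × 10^36) / (2.95695 × 10^19) = 1.3351 × 10^18 m³/s²
GM ≈ 1.335 × 10^18 m³/s²

Final answer: GM = 1.335 × 10^18 m³/s²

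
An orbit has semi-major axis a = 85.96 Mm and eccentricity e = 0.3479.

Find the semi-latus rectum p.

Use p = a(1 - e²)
a = 85.96 Mm = 8.596 × 10^7 m
e = 0.3479,  e² = 0.121034,  1 − e² = 0.878966
p = a(1 − e²) = 8.596 × 10^7 m × 0.878966 = 7.55559 × 10^7 m ≈ 75.56 Mm

Final answer: p = 75.56 Mm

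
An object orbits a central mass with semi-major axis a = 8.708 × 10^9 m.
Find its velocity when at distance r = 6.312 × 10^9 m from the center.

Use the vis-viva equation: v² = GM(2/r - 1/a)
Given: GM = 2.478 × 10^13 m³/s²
a = 8.708 × 10^9 m
r = 6.312 × 10^9 m
GM = 2.478 × 10^13 m³/s²
2/r − 1/a = 3.16857 × 10^-10 − 1.14837 × 10^-10 = 2.0202 × 10^-10 m⁻¹
v² = GM (2/r − 1/a) = 5006.05 m²/s²
v = 70.7535 m/s ≈ 70.75 m/s

Final answer: 70.75 m/s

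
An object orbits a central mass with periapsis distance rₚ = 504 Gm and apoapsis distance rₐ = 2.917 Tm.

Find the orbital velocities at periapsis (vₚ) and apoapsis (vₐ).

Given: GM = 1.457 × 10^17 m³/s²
rₚ = 504 Gm = 5.04 × 10^11 m
rₐ = 2.917 Tm = 2.917 × 10^12 m
GM = 1.457 × 10^17 m³/s²
a = (rₚ + rₐ)/2 = 1.7105 × 10^12 m
Vis-viva: v² = GM (2/r − 1/a)
vₚ² = 1.457 × 10^17 × (3.96825 × 10^-12 − 5.84624 × 10^-13) = 492995 m²/s²
vₚ = 702.136 m/s ≈ 702.1 m/s
vₐ² = 1.457 × 10^17 × (6.85636 × 10^-13 − 5.84624 × 10^-13) = 14717.4 m²/s²
vₐ = 121.315 m/s ≈ 121.3 m/s

Final answer: vₚ = 702.1 m/s, vₐ = 121.3 m/s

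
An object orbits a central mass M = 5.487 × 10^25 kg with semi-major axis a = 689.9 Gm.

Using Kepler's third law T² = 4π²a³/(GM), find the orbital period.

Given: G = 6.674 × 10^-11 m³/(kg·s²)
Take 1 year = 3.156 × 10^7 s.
M = 5.487 × 10^25 kg
GM = G × M = 6.674 × 10^-11 × 5.487 × 10^25 = 3.66202 × 10^15 m³/s²
a = 689.9 Gm = 6.899 × 10^11 m
a³ = 3.28366 × 10^35 m³
T = 2π √(a³/GM) = 2π √((3.28366 × 10^35) / (3.66202 × 10^15)) = 2π × 9.46932 × 10^9 s
T = 5.94975 × 10^10 s ≈ 1885 years

Final answer: 1885 years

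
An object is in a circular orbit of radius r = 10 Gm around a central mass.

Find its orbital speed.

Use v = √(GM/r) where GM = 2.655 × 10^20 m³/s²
r = 10 Gm = 1 × 10^10 m
GM = 2.655 × 10^20 m³/s²
GM/r = (2.655 × 10^20) / (1 × 10^10) = 2.655 × 10^10 m²/s²
v = √(GM/r) = 162942 m/s ≈ 162.9 km/s

Final answer: 162.9 km/s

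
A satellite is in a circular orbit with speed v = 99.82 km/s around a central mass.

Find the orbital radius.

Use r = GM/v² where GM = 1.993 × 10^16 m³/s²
v = 99.82 km/s = 99820 m/s
GM = 1.993 × 10^16 m³/s²
v² = 9.96403 × 10^9 m²/s²
r = GM/v² = (1.993 × 10^16) / (9.96403 × 10^9) = 2.00019 × 10^6 m ≈ 2 Mm

Final answer: 2 Mm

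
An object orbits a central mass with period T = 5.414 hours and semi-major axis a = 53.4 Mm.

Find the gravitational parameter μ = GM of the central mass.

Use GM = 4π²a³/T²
T = 5.414 hours = 19490.4 s
a = 53.4 Mm = 5.34 × 10^7 m
a³ = 1.52273 × 10^23 m³
T² = 3.79876 × 10^8 s²
GM = 4π² × (1.52273 × 10^23) / (3.79876 × 10^8) = 1.58249 × 10^16 m³/s²
GM ≈ 1.582 × 10^16 m³/s²

Final answer: GM = 1.582 × 10^16 m³/s²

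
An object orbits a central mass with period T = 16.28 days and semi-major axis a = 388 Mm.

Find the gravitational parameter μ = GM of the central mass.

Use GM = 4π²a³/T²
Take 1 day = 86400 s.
T = 16.28 days = 1.40659 × 10^6 s
a = 388 Mm = 3.88 × 10^8 m
a³ = 5.84111 × 10^25 m³
T² = 1.9785 × 10^12 s²
GM = 4π² × (5.84111 × 10^25) / (1.9785 × 10^12) = 1.16552 × 10^15 m³/s²
GM ≈ 1.166 × 10^15 m³/s²

Final answer: GM = 1.166 × 10^15 m³/s²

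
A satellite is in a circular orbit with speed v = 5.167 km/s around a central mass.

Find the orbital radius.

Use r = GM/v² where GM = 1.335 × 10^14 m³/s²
v = 5.167 km/s = 5167 m/s
GM = 1.335 × 10^14 m³/s²
v² = 2.66979 × 10^7 m²/s²
r = GM/v² = (1.335 × 10^14) / (2.66979 × 10^7) = 5.0004 × 10^6 m ≈ 5 Mm

Final answer: 5 Mm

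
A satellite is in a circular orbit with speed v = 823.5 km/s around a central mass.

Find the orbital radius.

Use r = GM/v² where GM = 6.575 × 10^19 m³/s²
v = 823.5 km/s = 823500 m/s
GM = 6.575 × 10^19 m³/s²
v² = 6.78152 × 10^11 m²/s²
r = GM/v² = (6.575 × 10^19) / (6.78152 × 10^11) = 9.69546 × 10^7 m ≈ 96.95 Mm

Final answer: 96.95 Mm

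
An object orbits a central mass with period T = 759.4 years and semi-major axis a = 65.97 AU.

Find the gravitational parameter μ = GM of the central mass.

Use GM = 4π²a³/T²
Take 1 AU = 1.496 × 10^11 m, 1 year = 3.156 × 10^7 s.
T = 759.4 years = 2.39667 × 10^10 s
a = 65.97 AU = 9.86911 × 10^12 m
a³ = 9.61245 × 10^38 m³
T² = 5.74401 × 10^20 s²
GM = 4π² × (9.61245 × 10^38) / (5.74401 × 10^20) = 6.60661 × 10^19 m³/s²
GM ≈ 6.607 × 10^19 m³/s²

Final answer: GM = 6.607 × 10^19 m³/s²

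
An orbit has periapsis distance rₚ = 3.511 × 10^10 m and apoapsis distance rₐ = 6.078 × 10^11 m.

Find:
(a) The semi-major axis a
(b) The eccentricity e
rₚ = 3.511 × 10^10 m
rₐ = 6.078 × 10^11 m
(a) a = (rₚ + rₐ)/2 = 3.21455 × 10^11 m ≈ 3.215 × 10^11 m
(b) e = (rₐ − rₚ)/(rₐ + rₚ) = (5.7269 × 10^11) / (6.4291 × 10^11) = 0.890778

Final answer:
(a) a = 3.215 × 10^11 m
(b) e = 0.8908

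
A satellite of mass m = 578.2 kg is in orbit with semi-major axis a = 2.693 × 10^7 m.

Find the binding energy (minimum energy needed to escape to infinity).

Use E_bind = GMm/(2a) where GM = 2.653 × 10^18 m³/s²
a = 2.693 × 10^7 m
GM = 2.653 × 10^18 m³/s²
m = 578.2 kg
GMm = 2.653 × 10^18 × 578.2 = 1.53396 × 10^21 m³·kg/s²
2a = 5.386 × 10^7 m
E_bind = GMm/(2a) = 2.84806 × 10^13 J ≈ 28.48 TJ

Final answer: 28.48 TJ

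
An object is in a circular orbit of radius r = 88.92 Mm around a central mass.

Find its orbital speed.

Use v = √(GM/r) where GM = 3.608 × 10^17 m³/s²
r = 88.92 Mm = 8.892 × 10^7 m
GM = 3.608 × 10^17 m³/s²
GM/r = (3.608 × 10^17) / (8.892 × 10^7) = 4.05758 × 10^9 m²/s²
v = √(GM/r) = 63699.1 m/s ≈ 63.7 km/s

Final answer: 63.7 km/s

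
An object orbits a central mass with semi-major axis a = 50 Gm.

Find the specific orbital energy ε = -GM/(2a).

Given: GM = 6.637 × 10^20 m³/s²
a = 50 Gm = 5 × 10^10 m
GM = 6.637 × 10^20 m³/s²
2a = 1 × 10^11 m
ε = −GM/(2a) = -6.637 × 10^9 J/kg ≈ -6.637 GJ/kg

Final answer: -6.637 GJ/kg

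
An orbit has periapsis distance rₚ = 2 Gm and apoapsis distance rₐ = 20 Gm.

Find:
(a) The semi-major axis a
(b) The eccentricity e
rₚ = 2 Gm = 2 × 10^9 m
rₐ = 20 Gm = 2 × 10^10 m
(a) a = (rₚ + rₐ)/2 = 1.1 × 10^10 m ≈ 11 Gm
(b) e = (rₐ − rₚ)/(rₐ + rₚ) = (1.8 × 10^10) / (2.2 × 10^10) = 0.818182

Final answer:
(a) a = 11 Gm
(b) e = 0.8182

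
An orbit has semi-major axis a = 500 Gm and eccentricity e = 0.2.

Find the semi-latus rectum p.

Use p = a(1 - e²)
a = 500 Gm = 5 × 10^11 m
e = 0.2,  e² = 0.04,  1 − e² = 0.96
p = a(1 − e²) = 5 × 10^11 m × 0.96 = 4.8 × 10^11 m ≈ 480 Gm

Final answer: p = 480 Gm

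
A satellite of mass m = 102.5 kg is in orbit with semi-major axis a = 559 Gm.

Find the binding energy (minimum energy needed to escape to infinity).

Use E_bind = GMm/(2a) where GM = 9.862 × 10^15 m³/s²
a = 559 Gm = 5.59 × 10^11 m
GM = 9.862 × 10^15 m³/s²
m = 102.5 kg
GMm = 9.862 × 10^15 × 102.5 = 1.01086 × 10^18 m³·kg/s²
2a = 1.118 × 10^12 m
E_bind = GMm/(2a) = 904164 J ≈ 904.2 kJ

Final answer: 904.2 kJ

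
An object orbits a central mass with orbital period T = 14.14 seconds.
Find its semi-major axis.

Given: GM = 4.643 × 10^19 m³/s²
T = 14.14 seconds
GM = 4.643 × 10^19 m³/s²
Kepler's third law: a³ = GM T² / (4π²)
T² = 199.94 s²
a³ = (4.643 × 10^19) × 199.94 / (4π²) = 2.35146 × 10^20 m³
a = (a³)^(1/3) = 6.17228 × 10^6 m ≈ 6.172 Mm

Final answer: 6.172 Mm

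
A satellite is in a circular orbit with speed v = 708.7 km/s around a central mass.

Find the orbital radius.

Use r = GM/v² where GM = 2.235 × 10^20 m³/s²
v = 708.7 km/s = 708700 m/s
GM = 2.235 × 10^20 m³/s²
v² = 5.02256 × 10^11 m²/s²
r = GM/v² = (2.235 × 10^20) / (5.02256 × 10^11) = 4.44992 × 10^8 m ≈ 4.45 × 10^8 m

Final answer: 4.45 × 10^8 m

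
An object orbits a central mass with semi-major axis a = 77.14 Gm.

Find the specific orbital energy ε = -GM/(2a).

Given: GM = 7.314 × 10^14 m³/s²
a = 77.14 Gm = 7.714 × 10^10 m
GM = 7.314 × 10^14 m³/s²
2a = 1.5428 × 10^11 m
ε = −GM/(2a) = -4740.73 J/kg ≈ -4.741 kJ/kg

Final answer: -4.741 kJ/kg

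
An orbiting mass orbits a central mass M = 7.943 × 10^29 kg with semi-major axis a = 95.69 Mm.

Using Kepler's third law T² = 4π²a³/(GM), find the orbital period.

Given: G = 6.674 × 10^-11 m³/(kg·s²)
M = 7.943 × 10^29 kg
GM = G × M = 6.674 × 10^-11 × 7.943 × 10^29 = 5.30116 × 10^19 m³/s²
a = 95.69 Mm = 9.569 × 10^7 m
a³ = 8.76193 × 10^23 m³
T = 2π √(a³/GM) = 2π √((8.76193 × 10^23) / (5.30116 × 10^19)) = 2π × 128.563 s
T = 807.782 s ≈ 13.46 minutes

Final answer: 13.46 minutes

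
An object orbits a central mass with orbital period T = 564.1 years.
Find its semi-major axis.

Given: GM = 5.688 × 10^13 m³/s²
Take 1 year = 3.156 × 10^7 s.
T = 564.1 years = 1.7803 × 10^10 s
GM = 5.688 × 10^13 m³/s²
Kepler's third law: a³ = GM T² / (4π²)
T² = 3.16947 × 10^20 s²
a³ = (5.688 × 10^13) × (3.16947 × 10^20) / (4π²) = 4.56653 × 10^32 m³
a = (a³)^(1/3) = 7.70067 × 10^10 m ≈ 7.701 × 10^10 m

Final answer: 7.701 × 10^10 m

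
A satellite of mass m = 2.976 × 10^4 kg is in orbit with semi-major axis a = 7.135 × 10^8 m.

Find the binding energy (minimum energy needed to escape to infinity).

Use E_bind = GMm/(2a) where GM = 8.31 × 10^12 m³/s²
a = 7.135 × 10^8 m
GM = 8.31 × 10^12 m³/s²
m = 2.976 × 10^4 kg
GMm = 8.31 × 10^12 × 29760 = 2.47306 × 10^17 m³·kg/s²
2a = 1.427 × 10^9 m
E_bind = GMm/(2a) = 1.73305 × 10^8 J ≈ 173.3 MJ

Final answer: 173.3 MJ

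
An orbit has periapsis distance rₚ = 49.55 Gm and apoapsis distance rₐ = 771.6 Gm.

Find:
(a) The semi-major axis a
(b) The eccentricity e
rₚ = 49.55 Gm = 4.955 × 10^10 m
rₐ = 771.6 Gm = 7.716 × 10^11 m
(a) a = (rₚ + rₐ)/2 = 4.10575 × 10^11 m ≈ 410.6 Gm
(b) e = (rₐ − rₚ)/(rₐ + rₚ) = (7.2205 × 10^11) / (8.2115 × 10^11) = 0.879316

Final answer:
(a) a = 410.6 Gm
(b) e = 0.8793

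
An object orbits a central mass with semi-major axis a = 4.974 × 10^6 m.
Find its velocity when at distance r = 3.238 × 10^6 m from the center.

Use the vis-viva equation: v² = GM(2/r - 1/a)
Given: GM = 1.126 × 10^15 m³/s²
a = 4.974 × 10^6 m
r = 3.238 × 10^6 m
GM = 1.126 × 10^15 m³/s²
2/r − 1/a = 6.17665 × 10^-7 − 2.01045 × 10^-7 = 4.1662 × 10^-7 m⁻¹
v² = GM (2/r − 1/a) = 4.69114 × 10^8 m²/s²
v = 21659 m/s ≈ 21.66 km/s

Final answer: 21.66 km/s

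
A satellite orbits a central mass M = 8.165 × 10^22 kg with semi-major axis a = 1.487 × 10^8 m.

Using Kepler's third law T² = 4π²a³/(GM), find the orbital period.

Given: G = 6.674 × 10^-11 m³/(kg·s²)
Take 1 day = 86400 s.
M = 8.165 × 10^22 kg
GM = G × M = 6.674 × 10^-11 × 8.165 × 10^22 = 5.44932 × 10^12 m³/s²
a = 1.487 × 10^8 m
a³ = 3.28801 × 10^24 m³
T = 2π √(a³/GM) = 2π √((3.28801 × 10^24) / (5.44932 × 10^12)) = 2π × 776775 s
T = 4.88062 × 10^6 s ≈ 56.49 days

Final answer: 56.49 days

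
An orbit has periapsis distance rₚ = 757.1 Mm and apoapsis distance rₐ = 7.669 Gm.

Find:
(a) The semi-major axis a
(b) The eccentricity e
rₚ = 757.1 Mm = 7.571 × 10^8 m
rₐ = 7.669 Gm = 7.669 × 10^9 m
(a) a = (rₚ + rₐ)/2 = 4.21305 × 10^9 m ≈ 4.213 Gm
(b) e = (rₐ − rₚ)/(rₐ + rₚ) = (6.9119 × 10^9) / (8.4261 × 10^9) = 0.820296

Final answer:
(a) a = 4.213 Gm
(b) e = 0.8203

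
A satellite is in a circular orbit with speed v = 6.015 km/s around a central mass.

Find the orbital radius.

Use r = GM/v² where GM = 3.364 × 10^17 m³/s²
v = 6.015 km/s = 6015 m/s
GM = 3.364 × 10^17 m³/s²
v² = 3.61802 × 10^7 m²/s²
r = GM/v² = (3.364 × 10^17) / (3.61802 × 10^7) = 9.2979 × 10^9 m ≈ 9.298 Gm

Final answer: 9.298 Gm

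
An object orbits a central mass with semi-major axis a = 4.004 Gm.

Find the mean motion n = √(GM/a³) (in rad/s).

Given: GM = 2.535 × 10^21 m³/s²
a = 4.004 Gm = 4.004 × 10^9 m
GM = 2.535 × 10^21 m³/s²
a³ = 6.41922 × 10^28 m³
GM/a³ = (2.535 × 10^21) / (6.41922 × 10^28) = 3.94908 × 10^-8 s⁻²
n = √(GM/a³) = 0.000198723 rad/s ≈ 0.0001987 rad/s

Final answer: n = 0.0001987 rad/s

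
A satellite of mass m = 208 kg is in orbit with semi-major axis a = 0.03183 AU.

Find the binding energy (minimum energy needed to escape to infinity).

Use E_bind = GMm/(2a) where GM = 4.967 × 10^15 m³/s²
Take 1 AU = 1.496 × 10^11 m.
a = 0.03183 AU = 4.76177 × 10^9 m
GM = 4.967 × 10^15 m³/s²
m = 208 kg
GMm = 4.967 × 10^15 × 208 = 1.03314 × 10^18 m³·kg/s²
2a = 9.52354 × 10^9 m
E_bind = GMm/(2a) = 1.08482 × 10^8 J ≈ 108.5 MJ

Final answer: 108.5 MJ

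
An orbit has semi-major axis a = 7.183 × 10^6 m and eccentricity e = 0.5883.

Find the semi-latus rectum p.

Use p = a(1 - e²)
a = 7.183 × 10^6 m
e = 0.5883,  e² = 0.346097,  1 − e² = 0.653903
p = a(1 − e²) = 7.183 × 10^6 m × 0.653903 = 4.69699 × 10^6 m ≈ 4.697 × 10^6 m

Final answer: p = 4.697 × 10^6 m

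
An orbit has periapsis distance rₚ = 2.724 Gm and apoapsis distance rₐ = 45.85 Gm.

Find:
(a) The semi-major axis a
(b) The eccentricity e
rₚ = 2.724 Gm = 2.724 × 10^9 m
rₐ = 45.85 Gm = 4.585 × 10^10 m
(a) a = (rₚ + rₐ)/2 = 2.4287 × 10^10 m ≈ 24.29 Gm
(b) e = (rₐ − rₚ)/(rₐ + rₚ) = (4.3126 × 10^10) / (4.8574 × 10^10) = 0.887841

Final answer:
(a) a = 24.29 Gm
(b) e = 0.8878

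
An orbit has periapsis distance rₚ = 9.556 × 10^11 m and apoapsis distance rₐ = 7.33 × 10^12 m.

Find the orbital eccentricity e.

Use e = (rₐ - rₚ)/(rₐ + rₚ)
rₚ = 9.556 × 10^11 m
rₐ = 7.33 × 10^12 m
rₐ − rₚ = 6.3744 × 10^12 m
rₐ + rₚ = 8.2856 × 10^12 m
e = (rₐ − rₚ)/(rₐ + rₚ) = 0.769335

Final answer: e = 0.7693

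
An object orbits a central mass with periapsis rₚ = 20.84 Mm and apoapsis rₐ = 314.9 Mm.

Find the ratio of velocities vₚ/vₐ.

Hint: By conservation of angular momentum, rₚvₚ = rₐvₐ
rₚ = 20.84 Mm = 2.084 × 10^7 m
rₐ = 314.9 Mm = 3.149 × 10^8 m
rₚvₚ = rₐvₐ  ⇒  vₚ/vₐ = rₐ/rₚ
vₚ/vₐ = (3.149 × 10^8) / (2.084 × 10^7) = 15.1104

Final answer: vₚ/vₐ = 15.11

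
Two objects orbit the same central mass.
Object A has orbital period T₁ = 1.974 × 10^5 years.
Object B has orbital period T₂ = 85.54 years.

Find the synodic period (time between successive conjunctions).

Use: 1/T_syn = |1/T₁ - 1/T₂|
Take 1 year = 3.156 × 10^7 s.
T₁ = 1.974 × 10^5 years = 6.22994 × 10^12 s
T₂ = 85.54 years = 2.69964 × 10^9 s
1/T₁ = 1.60515 × 10^-13 s⁻¹
1/T₂ = 3.70419 × 10^-10 s⁻¹
|1/T₁ − 1/T₂| = 3.70259 × 10^-10 s⁻¹
T_syn = 1 / |1/T₁ − 1/T₂| = 2.70081 × 10^9 s ≈ 85.58 years

Final answer: T_syn = 85.58 years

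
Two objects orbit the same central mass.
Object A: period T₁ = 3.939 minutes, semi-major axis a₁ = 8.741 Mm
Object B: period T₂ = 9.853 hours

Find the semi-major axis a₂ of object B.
T₁ = 3.939 minutes = 236.34 s
T₂ = 9.853 hours = 35470.8 s
a₁ = 8.741 Mm = 8.741 × 10^6 m
Kepler's third law: (T₂/T₁)² = (a₂/a₁)³  ⇒  a₂ = a₁ (T₂/T₁)^(2/3)
T₂/T₁ = 150.084
(T₂/T₁)^(2/3) = 28.2416
a₂ = 8.741 × 10^6 m × 28.2416 = 2.4686 × 10^8 m ≈ 246.9 Mm

Final answer: a₂ = 246.9 Mm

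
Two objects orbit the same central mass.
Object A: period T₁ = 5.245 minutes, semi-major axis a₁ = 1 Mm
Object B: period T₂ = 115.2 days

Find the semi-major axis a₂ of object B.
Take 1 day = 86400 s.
T₁ = 5.245 minutes = 314.7 s
T₂ = 115.2 days = 9.95328 × 10^6 s
a₁ = 1 Mm = 1 × 10^6 m
Kepler's third law: (T₂/T₁)² = (a₂/a₁)³  ⇒  a₂ = a₁ (T₂/T₁)^(2/3)
T₂/T₁ = 31627.8
(T₂/T₁)^(2/3) = 1000.11
a₂ = 1 × 10^6 m × 1000.11 = 1.00011 × 10^9 m ≈ 1 Gm

Final answer: a₂ = 1 Gm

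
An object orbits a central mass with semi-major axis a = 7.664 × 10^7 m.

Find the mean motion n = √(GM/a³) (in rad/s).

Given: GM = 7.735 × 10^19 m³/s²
a = 7.664 × 10^7 m
GM = 7.735 × 10^19 m³/s²
a³ = 4.5016 × 10^23 m³
GM/a³ = (7.735 × 10^19) / (4.5016 × 10^23) = 0.000171828 s⁻²
n = √(GM/a³) = 0.0131083 rad/s ≈ 0.01311 rad/s

Final answer: n = 0.01311 rad/s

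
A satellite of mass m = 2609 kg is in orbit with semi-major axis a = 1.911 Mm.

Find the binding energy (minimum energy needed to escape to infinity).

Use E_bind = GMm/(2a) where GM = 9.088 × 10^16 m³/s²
a = 1.911 Mm = 1.911 × 10^6 m
GM = 9.088 × 10^16 m³/s²
m = 2609 kg
GMm = 9.088 × 10^16 × 2609 = 2.37106 × 10^20 m³·kg/s²
2a = 3.822 × 10^6 m
E_bind = GMm/(2a) = 6.20371 × 10^13 J ≈ 62.04 TJ

Final answer: 62.04 TJ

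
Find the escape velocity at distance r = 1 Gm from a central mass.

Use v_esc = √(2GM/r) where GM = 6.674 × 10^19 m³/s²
r = 1 Gm = 1 × 10^9 m
GM = 6.674 × 10^19 m³/s²
2GM/r = 2 × (6.674 × 10^19) / (1 × 10^9) = 1.3348 × 10^11 m²/s²
v_esc = √(2GM/r) = 365349 m/s ≈ 365.3 km/s

Final answer: 365.3 km/s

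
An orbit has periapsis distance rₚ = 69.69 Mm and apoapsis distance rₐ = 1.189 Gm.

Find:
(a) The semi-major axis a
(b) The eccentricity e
rₚ = 69.69 Mm = 6.969 × 10^7 m
rₐ = 1.189 Gm = 1.189 × 10^9 m
(a) a = (rₚ + rₐ)/2 = 6.29345 × 10^8 m ≈ 629.3 Mm
(b) e = (rₐ − rₚ)/(rₐ + rₚ) = (1.11931 × 10^9) / (1.25869 × 10^9) = 0.889266

Final answer:
(a) a = 629.3 Mm
(b) e = 0.8893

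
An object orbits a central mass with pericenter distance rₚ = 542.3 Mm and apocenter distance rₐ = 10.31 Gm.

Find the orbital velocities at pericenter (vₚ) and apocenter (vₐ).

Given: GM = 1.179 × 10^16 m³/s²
rₚ = 542.3 Mm = 5.423 × 10^8 m
rₐ = 10.31 Gm = 1.031 × 10^10 m
GM = 1.179 × 10^16 m³/s²
a = (rₚ + rₐ)/2 = 5.42615 × 10^9 m
Vis-viva: v² = GM (2/r − 1/a)
vₚ² = 1.179 × 10^16 × (3.688 × 10^-9 − 1.84293 × 10^-10) = 4.13087 × 10^7 m²/s²
vₚ = 6427.18 m/s ≈ 6.427 km/s
vₐ² = 1.179 × 10^16 × (1.93986 × 10^-10 − 1.84293 × 10^-10) = 114289 m²/s²
vₐ = 338.066 m/s ≈ 338.1 m/s

Final answer: vₚ = 6.427 km/s, vₐ = 338.1 m/s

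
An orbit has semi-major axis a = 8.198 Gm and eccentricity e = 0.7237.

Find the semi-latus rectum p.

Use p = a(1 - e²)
a = 8.198 Gm = 8.198 × 10^9 m
e = 0.7237,  e² = 0.523742,  1 − e² = 0.476258
p = a(1 − e²) = 8.198 × 10^9 m × 0.476258 = 3.90437 × 10^9 m ≈ 3.904 Gm

Final answer: p = 3.904 Gm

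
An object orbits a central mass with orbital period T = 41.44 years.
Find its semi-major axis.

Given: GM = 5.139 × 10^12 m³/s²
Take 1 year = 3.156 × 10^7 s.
T = 41.44 years = 1.30785 × 10^9 s
GM = 5.139 × 10^12 m³/s²
Kepler's third law: a³ = GM T² / (4π²)
T² = 1.71046 × 10^18 s²
a³ = (5.139 × 10^12) × (1.71046 × 10^18) / (4π²) = 2.22655 × 10^29 m³
a = (a³)^(1/3) = 6.061 × 10^9 m ≈ 6.061 Gm

Final answer: 6.061 Gm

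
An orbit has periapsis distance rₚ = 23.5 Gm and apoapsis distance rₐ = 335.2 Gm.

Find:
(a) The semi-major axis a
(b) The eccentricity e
rₚ = 23.5 Gm = 2.35 × 10^10 m
rₐ = 335.2 Gm = 3.352 × 10^11 m
(a) a = (rₚ + rₐ)/2 = 1.7935 × 10^11 m ≈ 179.3 Gm
(b) e = (rₐ − rₚ)/(rₐ + rₚ) = (3.117 × 10^11) / (3.587 × 10^11) = 0.868971

Final answer:
(a) a = 179.3 Gm
(b) e = 0.869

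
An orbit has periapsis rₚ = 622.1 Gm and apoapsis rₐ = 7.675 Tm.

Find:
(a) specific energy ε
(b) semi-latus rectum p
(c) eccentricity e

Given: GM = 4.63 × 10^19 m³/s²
rₚ = 622.1 Gm = 6.221 × 10^11 m
rₐ = 7.675 Tm = 7.675 × 10^12 m
GM = 4.63 × 10^19 m³/s²
a = (rₚ + rₐ)/2 = 4.14855 × 10^12 m
e = (rₐ − rₚ)/(rₐ + rₚ) = (7.0529 × 10^12) / (8.2971 × 10^12) = 0.850044
(a) 2a = 8.2971 × 10^12 m;  ε = −GM/(2a) = -5.58026 × 10^6 J/kg ≈ -5.58 MJ/kg
(b) 1 − e² = 0.277425;  p = a(1 − e²) = 4.14855 × 10^12 × 0.277425 = 1.15091 × 10^12 m ≈ 1.151 Tm
(c) e = 0.850044 ≈ 0.85

Final answer:
(a) specific energy ε = -5.58 MJ/kg
(b) semi-latus rectum p = 1.151 Tm
(c) eccentricity e = 0.85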